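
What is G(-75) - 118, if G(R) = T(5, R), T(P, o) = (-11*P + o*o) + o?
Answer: 5377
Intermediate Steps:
T(P, o) = o + o² - 11*P (T(P, o) = (-11*P + o²) + o = (o² - 11*P) + o = o + o² - 11*P)
G(R) = -55 + R + R² (G(R) = R + R² - 11*5 = R + R² - 55 = -55 + R + R²)
G(-75) - 118 = (-55 - 75 + (-75)²) - 118 = (-55 - 75 + 5625) - 118 = 5495 - 118 = 5377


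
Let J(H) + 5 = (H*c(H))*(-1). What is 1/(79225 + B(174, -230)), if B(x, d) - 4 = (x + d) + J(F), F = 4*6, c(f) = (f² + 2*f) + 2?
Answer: 1/64144 ≈ 1.5590e-5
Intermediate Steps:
c(f) = 2 + f² + 2*f
F = 24
J(H) = -5 - H*(2 + H² + 2*H) (J(H) = -5 + (H*(2 + H² + 2*H))*(-1) = -5 - H*(2 + H² + 2*H))
B(x, d) = -15025 + d + x (B(x, d) = 4 + ((x + d) + (-5 - 1*24*(2 + 24² + 2*24))) = 4 + ((d + x) + (-5 - 1*24*(2 + 576 + 48))) = 4 + ((d + x) + (-5 - 1*24*626)) = 4 + ((d + x) + (-5 - 15024)) = 4 + ((d + x) - 15029) = 4 + (-15029 + d + x) = -15025 + d + x)
1/(79225 + B(174, -230)) = 1/(79225 + (-15025 - 230 + 174)) = 1/(79225 - 15081) = 1/64144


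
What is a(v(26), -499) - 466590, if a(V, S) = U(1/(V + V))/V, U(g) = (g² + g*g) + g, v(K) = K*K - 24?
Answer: -258647455068787/554335616 ≈ -4.6659e+5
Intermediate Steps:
v(K) = -24 + K² (v(K) = K² - 24 = -24 + K²)
U(g) = g + 2*g² (U(g) = (g² + g²) + g = 2*g² + g = g + 2*g²)
a(V, S) = (1 + 1/V)/(2*V²) (a(V, S) = ((1 + 2/(V + V))/(V + V))/V = ((1 + 2/((2*V)))/((2*V)))/V = ((1/(2*V))*(1 + 2*(1/(2*V))))/V = ((1/(2*V))*(1 + 1/V))/V = ((1 + 1/V)/(2*V))/V = (1 + 1/V)/(2*V²))
a(v(26), -499) - 466590 = (1 + (-24 + 26²))/(2*(-24 + 26²)³) - 466590 = (1 + (-24 + 676))/(2*(-24 + 676)³) - 466590 = (½)*(1 + 652)/652³ - 466590 = (½)*(1/277167808)*653 - 466590 = 653/554335616 - 466590 = -258647455068787/554335616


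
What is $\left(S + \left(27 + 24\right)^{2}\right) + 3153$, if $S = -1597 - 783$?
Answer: $3374$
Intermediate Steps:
$S = -2380$ ($S = -1597 - 783 = -2380$)
$\left(S + \left(27 + 24\right)^{2}\right) + 3153 = \left(-2380 + \left(27 + 24\right)^{2}\right) + 3153 = \left(-2380 + 51^{2}\right) + 3153 = \left(-2380 + 2601\right) + 3153 = 221 + 3153 = 3374$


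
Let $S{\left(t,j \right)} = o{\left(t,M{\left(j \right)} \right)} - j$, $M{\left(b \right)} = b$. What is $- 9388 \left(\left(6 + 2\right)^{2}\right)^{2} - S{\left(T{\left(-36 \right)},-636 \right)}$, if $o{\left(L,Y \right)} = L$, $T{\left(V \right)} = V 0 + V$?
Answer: $-38453848$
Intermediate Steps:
$T{\left(V \right)} = V$ ($T{\left(V \right)} = 0 + V = V$)
$S{\left(t,j \right)} = t - j$
$- 9388 \left(\left(6 + 2\right)^{2}\right)^{2} - S{\left(T{\left(-36 \right)},-636 \right)} = - 9388 \left(\left(6 + 2\right)^{2}\right)^{2} - \left(-36 - -636\right) = - 9388 \left(8^{2}\right)^{2} - \left(-36 + 636\right) = - 9388 \cdot 64^{2} - 600 = \left(-9388\right) 4096 - 600 = -38453248 - 600 = -38453848$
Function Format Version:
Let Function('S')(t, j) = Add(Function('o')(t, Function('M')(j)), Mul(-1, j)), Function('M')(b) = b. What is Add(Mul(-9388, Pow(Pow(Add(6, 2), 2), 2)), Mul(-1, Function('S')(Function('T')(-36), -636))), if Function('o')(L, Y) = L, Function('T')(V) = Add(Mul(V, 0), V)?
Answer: -38453848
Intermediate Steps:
Function('T')(V) = V (Function('T')(V) = Add(0, V) = V)
Function('S')(t, j) = Add(t, Mul(-1, j))
Add(Mul(-9388, Pow(Pow(Add(6, 2), 2), 2)), Mul(-1, Function('S')(Function('T')(-36), -636))) = Add(Mul(-9388, Pow(Pow(Add(6, 2), 2), 2)), Mul(-1, Add(-36, Mul(-1, -636)))) = Add(Mul(-9388, Pow(Pow(8, 2), 2)), Mul(-1, Add(-36, 636))) = Add(Mul(-9388, Pow(64, 2)), Mul(-1, 600)) = Add(Mul(-9388, 4096), -600) = Add(-38453248, -600) = -38453848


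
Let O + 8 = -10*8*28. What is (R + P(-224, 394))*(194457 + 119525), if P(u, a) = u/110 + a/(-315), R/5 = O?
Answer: -2446421523236/693 ≈ -3.5302e+9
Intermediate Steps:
O = -2248 (O = -8 - 10*8*28 = -8 - 80*28 = -8 - 2240 = -2248)
R = -11240 (R = 5*(-2248) = -11240)
P(u, a) = -a/315 + u/110 (P(u, a) = u*(1/110) + a*(-1/315) = u/110 - a/315 = -a/315 + u/110)
(R + P(-224, 394))*(194457 + 119525) = (-11240 + (-1/315*394 + (1/110)*(-224)))*(194457 + 119525) = (-11240 + (-394/315 - 112/55))*313982 = (-11240 - 2278/693)*313982 = -7791598/693*313982 = -2446421523236/693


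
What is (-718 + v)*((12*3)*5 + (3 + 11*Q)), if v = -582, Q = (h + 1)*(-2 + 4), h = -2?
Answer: -209300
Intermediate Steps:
Q = -2 (Q = (-2 + 1)*(-2 + 4) = -1*2 = -2)
(-718 + v)*((12*3)*5 + (3 + 11*Q)) = (-718 - 582)*((12*3)*5 + (3 + 11*(-2))) = -1300*(36*5 + (3 - 22)) = -1300*(180 - 19) = -1300*161 = -209300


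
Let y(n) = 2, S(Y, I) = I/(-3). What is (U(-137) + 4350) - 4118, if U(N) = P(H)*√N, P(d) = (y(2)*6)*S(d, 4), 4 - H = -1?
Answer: 232 - 16*I*√137 ≈ 232.0 - 187.28*I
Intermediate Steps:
S(Y, I) = -I/3 (S(Y, I) = I*(-⅓) = -I/3)
H = 5 (H = 4 - 1*(-1) = 4 + 1 = 5)
P(d) = -16 (P(d) = (2*6)*(-⅓*4) = 12*(-4/3) = -16)
U(N) = -16*√N
(U(-137) + 4350) - 4118 = (-16*I*√137 + 4350) - 4118 = (4350 - 16*I*√137) - 4118 = 232 - 16*I*√137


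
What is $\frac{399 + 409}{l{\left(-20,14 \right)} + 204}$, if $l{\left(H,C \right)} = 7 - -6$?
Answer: $\frac{808}{217} \approx 3.7235$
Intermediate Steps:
$l{\left(H,C \right)} = 13$ ($l{\left(H,C \right)} = 7 + 6 = 13$)
$\frac{399 + 409}{l{\left(-20,14 \right)} + 204} = \frac{399 + 409}{13 + 204} = \frac{808}{217}$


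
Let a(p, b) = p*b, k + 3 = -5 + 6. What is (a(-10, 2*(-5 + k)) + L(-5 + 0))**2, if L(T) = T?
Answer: 18225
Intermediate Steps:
k = -2 (k = -3 + (-5 + 6) = -3 + 1 = -2)
a(p, b) = b*p
(a(-10, 2*(-5 + k)) + L(-5 + 0))**2 = ((2*(-5 - 2))*(-10) + (-5 + 0))**2 = ((2*(-7))*(-10) - 5)**2 = (-14*(-10) - 5)**2 = (140 - 5)**2 = 135**2 = 18225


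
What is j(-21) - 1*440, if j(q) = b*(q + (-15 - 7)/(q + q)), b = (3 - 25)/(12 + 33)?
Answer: -81268/189 ≈ -429.99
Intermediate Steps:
b = -22/45 ≈ -0.48889
j(q) = -22*q/45 + 242/(45*q) (j(q) = -22*(q + (-15 - 7)/(q + q))/45 = -22*(q - 22*1/(2*q))/45 = -22*(q - 11/q)/45 = -22*q/45 + 242/(45*q))
j(-21) - 1*440 = (22/45)*(11 - 1*(-21)**2)/(-21) - 1*440 = (22/45)*(-1/21)*(11 - 1*441) - 440 = (22/45)*(-1/21)*(11 - 441) - 440 = (22/45)*(-1/21)*(-430) - 440 = 1892/189 - 440 = -81268/189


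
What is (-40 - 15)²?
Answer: 3025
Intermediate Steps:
(-40 - 15)² = (-55)² = 3025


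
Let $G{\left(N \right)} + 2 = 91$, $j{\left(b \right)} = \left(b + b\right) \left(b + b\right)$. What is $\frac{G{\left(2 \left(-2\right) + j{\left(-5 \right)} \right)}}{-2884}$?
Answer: $- \frac{89}{2884} \approx -0.03086$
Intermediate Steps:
$j{\left(b \right)} = 4 b^{2}$ ($j{\left(b \right)} = 2 b 2 b = 4 b^{2}$)
$G{\left(N \right)} = 89$ ($G{\left(N \right)} = -2 + 91 = 89$)
$\frac{G{\left(2 \left(-2\right) + j{\left(-5 \right)} \right)}}{-2884} = \frac{89}{-2884} = 89 \left(- \frac{1}{2884}\right) = - \frac{89}{2884}$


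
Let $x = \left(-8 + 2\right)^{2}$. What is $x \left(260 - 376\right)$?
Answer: $-4176$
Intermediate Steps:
$x = 36$ ($x = \left(-6\right)^{2} = 36$)
$x \left(260 - 376\right) = 36 \left(260 - 376\right) = 36 \left(-116\right) = -4176$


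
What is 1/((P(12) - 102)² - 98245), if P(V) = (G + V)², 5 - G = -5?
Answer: 1/47679 ≈ 2.0974e-5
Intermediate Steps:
G = 10 (G = 5 - 1*(-5) = 5 + 5 = 10)
P(V) = (10 + V)²
1/((P(12) - 102)² - 98245) = 1/(((10 + 12)² - 102)² - 98245) = 1/((22² - 102)² - 98245) = 1/((484 - 102)² - 98245) = 1/(382² - 98245) = 1/(145924 - 98245) = 1/47679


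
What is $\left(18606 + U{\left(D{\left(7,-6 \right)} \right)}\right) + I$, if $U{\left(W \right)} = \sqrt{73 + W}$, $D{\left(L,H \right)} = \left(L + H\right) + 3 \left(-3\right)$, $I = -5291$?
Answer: $13315 + \sqrt{65} \approx 13323.0$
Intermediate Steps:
$D{\left(L,H \right)} = -9 + H + L$ ($D{\left(L,H \right)} = \left(H + L\right) - 9 = -9 + H + L$)
$\left(18606 + U{\left(D{\left(7,-6 \right)} \right)}\right) + I = \left(18606 + \sqrt{73 - 8}\right) - 5291 = \left(18606 + \sqrt{65}\right) - 5291 = 13315 + \sqrt{65}$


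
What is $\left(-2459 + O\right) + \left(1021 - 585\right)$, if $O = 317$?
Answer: $-1706$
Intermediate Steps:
$\left(-2459 + O\right) + \left(1021 - 585\right) = \left(-2459 + 317\right) + \left(1021 - 585\right) = -2142 + 436 = -1706$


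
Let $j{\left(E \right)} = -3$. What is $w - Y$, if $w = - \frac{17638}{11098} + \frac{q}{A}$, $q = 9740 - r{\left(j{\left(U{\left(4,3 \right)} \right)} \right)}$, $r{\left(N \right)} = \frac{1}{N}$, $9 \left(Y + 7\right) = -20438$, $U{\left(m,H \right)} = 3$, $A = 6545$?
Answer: $\frac{744526479497}{326863845} \approx 2277.8$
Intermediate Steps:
$Y = - \frac{20501}{9}$ ($Y = -7 + \frac{1}{9} \left(-20438\right) = -7 - \frac{20438}{9} = - \frac{20501}{9} \approx -2277.9$)
$q = \frac{29221}{3}$ ($q = 9740 - \frac{1}{-3} = 9740 - - \frac{1}{3} = 9740 + \frac{1}{3} = \frac{29221}{3} \approx 9740.3$)
$w = - \frac{11013736}{108954615}$ ($w = - \frac{17638}{11098} + \frac{29221}{3 \cdot 6545} = \left(-17638\right) \frac{1}{11098} + \frac{29221}{3} \cdot \frac{1}{6545} = - \frac{8819}{5549} + \frac{29221}{19635} = - \frac{11013736}{108954615} \approx -0.10109$)
$w - Y = - \frac{11013736}{108954615} - - \frac{20501}{9} = - \frac{11013736}{108954615} + \frac{20501}{9} = \frac{744526479497}{326863845}$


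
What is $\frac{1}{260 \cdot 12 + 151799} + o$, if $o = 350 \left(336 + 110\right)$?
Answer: $\frac{24182855901}{154919} \approx 1.561 \cdot 10^{5}$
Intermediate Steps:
$o = 156100$ ($o = 350 \cdot 446 = 156100$)
$\frac{1}{260 \cdot 12 + 151799} + o = \frac{1}{260 \cdot 12 + 151799} + 156100 = \frac{1}{3120 + 151799} + 156100 = \frac{1}{154919} + 156100 = \frac{24182855901}{154919}$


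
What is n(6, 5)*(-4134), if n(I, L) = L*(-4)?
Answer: 82680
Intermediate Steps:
n(I, L) = -4*L
n(6, 5)*(-4134) = -4*5*(-4134) = -20*(-4134) = 82680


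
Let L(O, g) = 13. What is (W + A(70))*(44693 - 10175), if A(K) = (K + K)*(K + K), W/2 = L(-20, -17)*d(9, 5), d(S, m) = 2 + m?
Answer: 682835076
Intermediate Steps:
W = 182 (W = 2*(13*(2 + 5)) = 2*(13*7) = 2*91 = 182)
A(K) = 4*K² (A(K) = (2*K)*(2*K) = 4*K²)
(W + A(70))*(44693 - 10175) = (182 + 4*70²)*(44693 - 10175) = (182 + 4*4900)*34518 = (182 + 19600)*34518 = 19782*34518 = 682835076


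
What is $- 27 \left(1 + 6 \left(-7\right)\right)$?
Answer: $1107$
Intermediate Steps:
$- 27 \left(1 + 6 \left(-7\right)\right) = - 27 \left(1 - 42\right) = \left(-27\right) \left(-41\right) = 1107$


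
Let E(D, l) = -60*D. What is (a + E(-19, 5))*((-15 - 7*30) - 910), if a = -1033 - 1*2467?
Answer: 2678600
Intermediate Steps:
a = -3500 (a = -1033 - 2467 = -3500)
(a + E(-19, 5))*((-15 - 7*30) - 910) = (-3500 - 60*(-19))*((-15 - 7*30) - 910) = (-3500 + 1140)*((-15 - 210) - 910) = -2360*(-225 - 910) = -2360*(-1135) = 2678600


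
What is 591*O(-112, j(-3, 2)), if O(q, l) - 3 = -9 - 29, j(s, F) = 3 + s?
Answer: -20685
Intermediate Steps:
O(q, l) = -35 (O(q, l) = 3 + (-9 - 29) = 3 - 38 = -35)
591*O(-112, j(-3, 2)) = 591*(-35) = -20685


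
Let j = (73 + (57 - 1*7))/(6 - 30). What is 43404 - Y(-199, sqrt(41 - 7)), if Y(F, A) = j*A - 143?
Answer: 43547 + 41*sqrt(34)/8 ≈ 43577.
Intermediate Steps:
j = -41/8 (j = (73 + (57 - 7))/(-24) = (73 + 50)*(-1/24) = 123*(-1/24) = -41/8 ≈ -5.1250)
Y(F, A) = -143 - 41*A/8 (Y(F, A) = -41*A/8 - 143 = -143 - 41*A/8)
43404 - Y(-199, sqrt(41 - 7)) = 43404 - (-143 - 41*sqrt(41 - 7)/8) = 43404 - (-143 - 41*sqrt(34)/8) = 43404 + (143 + 41*sqrt(34)/8) = 43547 + 41*sqrt(34)/8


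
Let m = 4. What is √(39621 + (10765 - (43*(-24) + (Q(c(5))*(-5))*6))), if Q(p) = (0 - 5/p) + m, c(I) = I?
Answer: 2*√12877 ≈ 226.95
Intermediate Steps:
Q(p) = 4 - 5/p (Q(p) = (0 - 5/p) + 4 = -5/p + 4 = 4 - 5/p)
√(39621 + (10765 - (43*(-24) + (Q(c(5))*(-5))*6))) = √(39621 + (10765 - (43*(-24) + ((4 - 5/5)*(-5))*6))) = √(39621 + (10765 - (-1032 + ((4 - 5*⅕)*(-5))*6))) = √(39621 + (10765 - (-1032 + ((4 - 1)*(-5))*6))) = √(39621 + (10765 - (-1032 + (3*(-5))*6))) = √(39621 + (10765 - (-1032 - 15*6))) = √(39621 + (10765 - (-1032 - 90))) = √(39621 + (10765 - 1*(-1122))) = √(39621 + (10765 + 1122)) = √(39621 + 11887) = √51508 = 2*√12877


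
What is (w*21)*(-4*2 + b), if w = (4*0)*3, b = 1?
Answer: 0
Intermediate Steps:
w = 0 (w = 0*3 = 0)
(w*21)*(-4*2 + b) = (0*21)*(-4*2 + 1) = 0*(-8 + 1) = 0*(-7) = 0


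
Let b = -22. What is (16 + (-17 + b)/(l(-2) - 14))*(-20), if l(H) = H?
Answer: -1475/4 ≈ -368.75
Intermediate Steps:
(16 + (-17 + b)/(l(-2) - 14))*(-20) = (16 + (-17 - 22)/(-2 - 14))*(-20) = (16 - 39/(-16))*(-20) = (16 - 39*(-1/16))*(-20) = (16 + 39/16)*(-20) = (295/16)*(-20) = -1475/4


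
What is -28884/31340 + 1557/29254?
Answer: -199044039/229205090 ≈ -0.86841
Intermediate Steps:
-28884/31340 + 1557/29254 = -28884*1/31340 + 1557*(1/29254) = -7221/7835 + 1557/29254 = -199044039/229205090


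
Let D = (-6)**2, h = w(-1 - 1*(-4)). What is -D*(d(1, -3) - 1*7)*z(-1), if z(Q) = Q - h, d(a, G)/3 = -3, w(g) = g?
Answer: -2304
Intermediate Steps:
h = 3 (h = -1 - 1*(-4) = -1 + 4 = 3)
d(a, G) = -9 (d(a, G) = 3*(-3) = -9)
z(Q) = -3 + Q (z(Q) = Q - 1*3 = Q - 3 = -3 + Q)
D = 36
-D*(d(1, -3) - 1*7)*z(-1) = -36*(-9 - 1*7)*(-3 - 1) = -36*(-9 - 7)*(-4) = -36*(-16)*(-4) = -(-576)*(-4) = -1*2304 = -2304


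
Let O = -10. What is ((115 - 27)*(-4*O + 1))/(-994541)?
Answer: -3608/994541 ≈ -0.0036278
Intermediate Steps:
((115 - 27)*(-4*O + 1))/(-994541) = ((115 - 27)*(-4*(-10) + 1))/(-994541) = (88*(40 + 1))*(-1/994541) = (88*41)*(-1/994541) = 3608*(-1/994541) = -3608/994541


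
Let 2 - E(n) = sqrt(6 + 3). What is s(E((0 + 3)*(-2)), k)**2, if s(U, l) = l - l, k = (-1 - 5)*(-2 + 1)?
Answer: 0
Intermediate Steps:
E(n) = -1 (E(n) = 2 - sqrt(6 + 3) = 2 - sqrt(9) = 2 - 1*3 = 2 - 3 = -1)
k = 6 (k = -6*(-1) = 6)
s(U, l) = 0
s(E((0 + 3)*(-2)), k)**2 = 0**2 = 0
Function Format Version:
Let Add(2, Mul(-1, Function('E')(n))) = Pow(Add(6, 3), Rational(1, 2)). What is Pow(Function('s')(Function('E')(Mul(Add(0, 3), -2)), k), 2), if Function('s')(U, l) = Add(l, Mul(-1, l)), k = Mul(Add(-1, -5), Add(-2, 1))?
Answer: 0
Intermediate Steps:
Function('E')(n) = -1 (Function('E')(n) = Add(2, Mul(-1, Pow(Add(6, 3), Rational(1, 2)))) = Add(2, Mul(-1, Pow(9, Rational(1, 2)))) = Add(2, Mul(-1, 3)) = Add(2, -3) = -1)
k = 6 (k = Mul(-6, -1) = 6)
Function('s')(U, l) = 0
Pow(Function('s')(Function('E')(Mul(Add(0, 3), -2)), k), 2) = Pow(0, 2) = 0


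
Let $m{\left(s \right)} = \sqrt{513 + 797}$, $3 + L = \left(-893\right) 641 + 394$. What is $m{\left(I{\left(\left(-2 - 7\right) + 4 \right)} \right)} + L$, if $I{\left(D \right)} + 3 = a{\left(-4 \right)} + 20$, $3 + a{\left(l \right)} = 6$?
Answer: $-572022 + \sqrt{1310} \approx -5.7199 \cdot 10^{5}$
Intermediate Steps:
$a{\left(l \right)} = 3$ ($a{\left(l \right)} = -3 + 6 = 3$)
$I{\left(D \right)} = 20$ ($I{\left(D \right)} = -3 + \left(3 + 20\right) = -3 + 23 = 20$)
$L = -572022$ ($L = -3 + \left(\left(-893\right) 641 + 394\right) = -3 + \left(-572413 + 394\right) = -3 - 572019 = -572022$)
$m{\left(s \right)} = \sqrt{1310}$
$m{\left(I{\left(\left(-2 - 7\right) + 4 \right)} \right)} + L = \sqrt{1310} - 572022 = -572022 + \sqrt{1310}$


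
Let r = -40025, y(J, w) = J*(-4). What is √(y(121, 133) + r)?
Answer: 3*I*√4501 ≈ 201.27*I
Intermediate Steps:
y(J, w) = -4*J
√(y(121, 133) + r) = √(-4*121 - 40025) = √(-484 - 40025) = √(-40509) = 3*I*√4501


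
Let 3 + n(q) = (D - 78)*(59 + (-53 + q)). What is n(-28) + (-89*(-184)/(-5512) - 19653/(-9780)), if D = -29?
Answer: 5278515559/2246140 ≈ 2350.0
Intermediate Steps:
n(q) = -645 - 107*q (n(q) = -3 + (-29 - 78)*(59 + (-53 + q)) = -3 - 107*(6 + q) = -3 + (-642 - 107*q) = -645 - 107*q)
n(-28) + (-89*(-184)/(-5512) - 19653/(-9780)) = (-645 - 107*(-28)) + (-89*(-184)/(-5512) - 19653/(-9780)) = (-645 + 2996) + (16376*(-1/5512) - 19653*(-1/9780)) = 2351 + (-2047/689 + 6551/3260) = 2351 - 2159581/2246140 = 5278515559/2246140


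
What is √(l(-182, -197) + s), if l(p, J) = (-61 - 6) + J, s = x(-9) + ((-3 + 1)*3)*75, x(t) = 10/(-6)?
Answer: I*√6441/3 ≈ 26.752*I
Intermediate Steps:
x(t) = -5/3 (x(t) = 10*(-⅙) = -5/3)
s = -1355/3 (s = -5/3 + ((-3 + 1)*3)*75 = -5/3 - 2*3*75 = -5/3 - 6*75 = -5/3 - 450 = -1355/3 ≈ -451.67)
l(p, J) = -67 + J
√(l(-182, -197) + s) = √((-67 - 197) - 1355/3) = √(-264 - 1355/3) = √(-2147/3) = I*√6441/3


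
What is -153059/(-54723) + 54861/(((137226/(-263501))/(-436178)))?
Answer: 57508016918736567478/1251569733 ≈ 4.5949e+10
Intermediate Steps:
-153059/(-54723) + 54861/(((137226/(-263501))/(-436178))) = -153059*(-1/54723) + 54861/(((137226*(-1/263501))*(-1/436178))) = 153059/54723 + 54861/((-137226/263501*(-1/436178))) = 153059/54723 + 54861/(68613/57466669589) = 153059/54723 + 54861*(57466669589/68613) = 153059/54723 + 1050892986774043/22871 = 57508016918736567478/1251569733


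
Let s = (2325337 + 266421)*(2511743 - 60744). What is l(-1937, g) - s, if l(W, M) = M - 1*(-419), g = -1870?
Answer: -6352396267693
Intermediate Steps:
l(W, M) = 419 + M (l(W, M) = M + 419 = 419 + M)
s = 6352396266242 (s = 2591758*2450999 = 6352396266242)
l(-1937, g) - s = (419 - 1870) - 1*6352396266242 = -1451 - 6352396266242 = -6352396267693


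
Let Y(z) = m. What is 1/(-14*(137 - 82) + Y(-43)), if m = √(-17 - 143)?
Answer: -77/59306 - I*√10/148265 ≈ -0.0012984 - 2.1329e-5*I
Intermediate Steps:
m = 4*I*√10 (m = √(-160) = 4*I*√10 ≈ 12.649*I)
Y(z) = 4*I*√10
1/(-14*(137 - 82) + Y(-43)) = 1/(-14*(137 - 82) + 4*I*√10) = 1/(-14*55 + 4*I*√10) = 1/(-770 + 4*I*√10)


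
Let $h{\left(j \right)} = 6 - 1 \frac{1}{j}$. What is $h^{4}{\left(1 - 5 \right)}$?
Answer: $\frac{390625}{256} \approx 1525.9$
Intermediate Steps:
$h{\left(j \right)} = 6 - \frac{1}{j}$
$h^{4}{\left(1 - 5 \right)} = \left(6 - \frac{1}{1 - 5}\right)^{4} = \left(6 - \frac{1}{-4}\right)^{4} = \left(6 - - \frac{1}{4}\right)^{4} = \left(6 + \frac{1}{4}\right)^{4} = \left(\frac{25}{4}\right)^{4} = \frac{390625}{256}$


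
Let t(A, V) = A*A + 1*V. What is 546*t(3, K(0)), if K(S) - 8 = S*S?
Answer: 9282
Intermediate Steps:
K(S) = 8 + S**2 (K(S) = 8 + S*S = 8 + S**2)
t(A, V) = V + A**2 (t(A, V) = A**2 + V = V + A**2)
546*t(3, K(0)) = 546*((8 + 0**2) + 3**2) = 546*((8 + 0) + 9) = 546*(8 + 9) = 546*17 = 9282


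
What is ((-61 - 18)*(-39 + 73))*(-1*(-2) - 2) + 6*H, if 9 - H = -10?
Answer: 114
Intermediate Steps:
H = 19 (H = 9 - 1*(-10) = 9 + 10 = 19)
((-61 - 18)*(-39 + 73))*(-1*(-2) - 2) + 6*H = ((-61 - 18)*(-39 + 73))*(-1*(-2) - 2) + 6*19 = (-79*34)*(2 - 2) + 114 = -2686*0 + 114 = 0 + 114 = 114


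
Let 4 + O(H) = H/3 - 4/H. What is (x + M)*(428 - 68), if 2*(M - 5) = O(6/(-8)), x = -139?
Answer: -48045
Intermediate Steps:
O(H) = -4 - 4/H + H/3 (O(H) = -4 + (H/3 - 4/H) = -4 + (-4/H + H/3) = -4 - 4/H + H/3)
M = 133/24 (M = 5 + (-4 - 4/(6/(-8)) + (6/(-8))/3)/2 = 5 + (-4 - 4/(6*(-⅛)) + (6*(-⅛))/3)/2 = 5 + (-4 - 4/(-¾) + (⅓)*(-¾))/2 = 5 + (-4 - 4*(-4/3) - ¼)/2 = 5 + (-4 + 16/3 - ¼)/2 = 5 + (½)*(13/12) = 5 + 13/24 = 133/24 ≈ 5.5417)
(x + M)*(428 - 68) = (-139 + 133/24)*(428 - 68) = -3203/24*360 = -48045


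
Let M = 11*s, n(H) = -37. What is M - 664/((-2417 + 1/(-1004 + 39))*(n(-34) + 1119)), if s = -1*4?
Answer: -27760136022/630915823 ≈ -44.000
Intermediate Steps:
s = -4
M = -44 (M = 11*(-4) = -44)
M - 664/((-2417 + 1/(-1004 + 39))*(n(-34) + 1119)) = -44 - 664/((-2417 + 1/(-1004 + 39))*(-37 + 1119)) = -44 - 664/((-2417 + 1/(-965))*1082) = -44 - 664/((-2417 - 1/965)*1082) = -44 - 664/((-2332406/965*1082)) = -44 - 664/(-2523663292/965) = -44 - 664*(-965)/2523663292 = -44 - 1*(-160190/630915823) = -44 + 160190/630915823 = -27760136022/630915823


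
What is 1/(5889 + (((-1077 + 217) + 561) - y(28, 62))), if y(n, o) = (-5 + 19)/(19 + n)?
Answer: 47/262716 ≈ 0.00017890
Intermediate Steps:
y(n, o) = 14/(19 + n)
1/(5889 + (((-1077 + 217) + 561) - y(28, 62))) = 1/(5889 + (((-1077 + 217) + 561) - 14/(19 + 28))) = 1/(5889 + ((-860 + 561) - 14/47)) = 1/(5889 + (-299 - 14/47)) = 1/(5889 - 14067/47) = 1/(262716/47) = 47/262716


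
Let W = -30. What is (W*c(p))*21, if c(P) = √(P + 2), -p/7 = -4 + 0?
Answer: -630*√30 ≈ -3450.7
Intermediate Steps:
p = 28 (p = -7*(-4 + 0) = -7*(-4) = 28)
c(P) = √(2 + P)
(W*c(p))*21 = -30*√(2 + 28)*21 = -30*√30*21 = -630*√30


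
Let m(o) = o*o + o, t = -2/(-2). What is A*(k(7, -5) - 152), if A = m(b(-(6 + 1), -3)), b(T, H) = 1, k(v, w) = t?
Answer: -302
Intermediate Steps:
t = 1 (t = -2*(-1/2) = 1)
k(v, w) = 1
m(o) = o + o**2 (m(o) = o**2 + o = o + o**2)
A = 2 (A = 1*(1 + 1) = 1*2 = 2)
A*(k(7, -5) - 152) = 2*(1 - 152) = 2*(-151) = -302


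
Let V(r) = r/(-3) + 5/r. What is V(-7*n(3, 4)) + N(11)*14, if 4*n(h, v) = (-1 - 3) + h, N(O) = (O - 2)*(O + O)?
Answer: 233039/84 ≈ 2774.3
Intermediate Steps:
N(O) = 2*O*(-2 + O) (N(O) = (-2 + O)*(2*O) = 2*O*(-2 + O))
n(h, v) = -1 + h/4 (n(h, v) = ((-1 - 3) + h)/4 = (-4 + h)/4 = -1 + h/4)
V(r) = 5/r - r/3 (V(r) = r*(-1/3) + 5/r = -r/3 + 5/r = 5/r - r/3)
V(-7*n(3, 4)) + N(11)*14 = (5/((-7*(-1 + (1/4)*3))) - (-7)*(-1 + (1/4)*3)/3) + (2*11*(-2 + 11))*14 = (5/((-7*(-1 + 3/4))) - (-7)*(-1 + 3/4)/3) + (2*11*9)*14 = (5/((-7*(-1/4))) - (-7)*(-1)/(3*4)) + 198*14 = (5/(7/4) - 1/3*7/4) + 2772 = (5*(4/7) - 7/12) + 2772 = (20/7 - 7/12) + 2772 = 191/84 + 2772 = 233039/84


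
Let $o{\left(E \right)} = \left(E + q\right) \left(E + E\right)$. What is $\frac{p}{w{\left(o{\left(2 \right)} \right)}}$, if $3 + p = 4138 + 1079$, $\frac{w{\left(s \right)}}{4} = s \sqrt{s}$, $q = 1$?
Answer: $\frac{869 \sqrt{3}}{48} \approx 31.357$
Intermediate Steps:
$o{\left(E \right)} = 2 E \left(1 + E\right)$ ($o{\left(E \right)} = \left(E + 1\right) \left(E + E\right) = \left(1 + E\right) 2 E = 2 E \left(1 + E\right)$)
$w{\left(s \right)} = 4 s^{\frac{3}{2}}$ ($w{\left(s \right)} = 4 s \sqrt{s} = 4 s^{\frac{3}{2}}$)
$p = 5214$ ($p = -3 + \left(4138 + 1079\right) = -3 + 5217 = 5214$)
$\frac{p}{w{\left(o{\left(2 \right)} \right)}} = \frac{5214}{4 \left(2 \cdot 2 \left(1 + 2\right)\right)^{\frac{3}{2}}} = \frac{5214}{4 \left(2 \cdot 2 \cdot 3\right)^{\frac{3}{2}}} = \frac{5214}{4 \cdot 12^{\frac{3}{2}}} = \frac{5214}{4 \cdot 24 \sqrt{3}} = \frac{5214}{96 \sqrt{3}} = 5214 \frac{\sqrt{3}}{288} = \frac{869 \sqrt{3}}{48}$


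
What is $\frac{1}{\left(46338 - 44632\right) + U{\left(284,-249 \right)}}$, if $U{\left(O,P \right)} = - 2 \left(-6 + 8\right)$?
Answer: $\frac{1}{1702} \approx 0.00058754$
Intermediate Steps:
$U{\left(O,P \right)} = -4$ ($U{\left(O,P \right)} = \left(-2\right) 2 = -4$)
$\frac{1}{\left(46338 - 44632\right) + U{\left(284,-249 \right)}} = \frac{1}{\left(46338 - 44632\right) - 4} = \frac{1}{1706 - 4} = \frac{1}{1702}$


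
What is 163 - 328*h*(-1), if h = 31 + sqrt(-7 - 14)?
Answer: 10331 + 328*I*sqrt(21) ≈ 10331.0 + 1503.1*I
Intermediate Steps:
h = 31 + I*sqrt(21) (h = 31 + sqrt(-21) = 31 + I*sqrt(21) ≈ 31.0 + 4.5826*I)
163 - 328*h*(-1) = 163 - 328*(31 + I*sqrt(21))*(-1) = 163 - 328*(-31 - I*sqrt(21)) = 163 + (10168 + 328*I*sqrt(21)) = 10331 + 328*I*sqrt(21)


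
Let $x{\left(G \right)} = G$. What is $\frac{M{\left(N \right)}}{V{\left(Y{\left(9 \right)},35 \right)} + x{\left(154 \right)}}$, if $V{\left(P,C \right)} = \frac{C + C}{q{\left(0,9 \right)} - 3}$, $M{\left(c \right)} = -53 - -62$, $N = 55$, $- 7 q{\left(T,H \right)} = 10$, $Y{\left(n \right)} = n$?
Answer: $\frac{31}{476} \approx 0.065126$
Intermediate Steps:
$q{\left(T,H \right)} = - \frac{10}{7}$ ($q{\left(T,H \right)} = \left(- \frac{1}{7}\right) 10 = - \frac{10}{7}$)
$M{\left(c \right)} = 9$ ($M{\left(c \right)} = -53 + 62 = 9$)
$V{\left(P,C \right)} = - \frac{14 C}{31}$ ($V{\left(P,C \right)} = \frac{C + C}{- \frac{10}{7} - 3} = \frac{2 C}{- \frac{31}{7}} = 2 C \left(- \frac{7}{31}\right) = - \frac{14 C}{31}$)
$\frac{M{\left(N \right)}}{V{\left(Y{\left(9 \right)},35 \right)} + x{\left(154 \right)}} = \frac{9}{\left(- \frac{14}{31}\right) 35 + 154} = \frac{9}{- \frac{490}{31} + 154} = \frac{9}{\frac{4284}{31}} = 9 \cdot \frac{31}{4284} = \frac{31}{476}$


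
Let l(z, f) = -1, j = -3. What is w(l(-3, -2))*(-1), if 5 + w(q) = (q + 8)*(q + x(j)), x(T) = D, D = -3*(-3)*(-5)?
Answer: 327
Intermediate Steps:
D = -45 (D = 9*(-5) = -45)
x(T) = -45
w(q) = -5 + (-45 + q)*(8 + q) (w(q) = -5 + (q + 8)*(q - 45) = -5 + (8 + q)*(-45 + q) = -5 + (-45 + q)*(8 + q))
w(l(-3, -2))*(-1) = (-365 + (-1)² - 37*(-1))*(-1) = (-365 + 1 + 37)*(-1) = -327*(-1) = 327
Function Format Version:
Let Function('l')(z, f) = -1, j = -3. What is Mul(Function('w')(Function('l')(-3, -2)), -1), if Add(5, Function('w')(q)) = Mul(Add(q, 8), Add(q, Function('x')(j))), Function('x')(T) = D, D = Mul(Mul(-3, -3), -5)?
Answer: 327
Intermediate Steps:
D = -45 (D = Mul(9, -5) = -45)
Function('x')(T) = -45
Function('w')(q) = Add(-5, Mul(Add(-45, q), Add(8, q))) (Function('w')(q) = Add(-5, Mul(Add(q, 8), Add(q, -45))) = Add(-5, Mul(Add(8, q), Add(-45, q))) = Add(-5, Mul(Add(-45, q), Add(8, q))))
Mul(Function('w')(Function('l')(-3, -2)), -1) = Mul(Add(-365, Pow(-1, 2), Mul(-37, -1)), -1) = Mul(Add(-365, 1, 37), -1) = Mul(-327, -1) = 327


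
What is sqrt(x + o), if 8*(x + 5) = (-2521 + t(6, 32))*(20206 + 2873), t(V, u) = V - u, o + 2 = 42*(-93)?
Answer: I*sqrt(117627034)/4 ≈ 2711.4*I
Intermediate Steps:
o = -3908 (o = -2 + 42*(-93) = -2 - 3906 = -3908)
x = -58782253/8 (x = -5 + ((-2521 + (6 - 1*32))*(20206 + 2873))/8 = -5 + ((-2521 + (6 - 32))*23079)/8 = -5 + ((-2521 - 26)*23079)/8 = -5 + (-2547*23079)/8 = -5 + (1/8)*(-58782213) = -5 - 58782213/8 = -58782253/8 ≈ -7.3478e+6)
sqrt(x + o) = sqrt(-58782253/8 - 3908) = sqrt(-58813517/8) = I*sqrt(117627034)/4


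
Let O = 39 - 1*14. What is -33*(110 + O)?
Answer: -4455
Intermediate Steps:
O = 25 (O = 39 - 14 = 25)
-33*(110 + O) = -33*(110 + 25) = -33*135 = -4455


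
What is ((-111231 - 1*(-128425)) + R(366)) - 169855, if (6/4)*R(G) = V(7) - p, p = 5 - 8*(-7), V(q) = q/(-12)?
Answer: -2748637/18 ≈ -1.5270e+5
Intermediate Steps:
V(q) = -q/12 (V(q) = q*(-1/12) = -q/12)
p = 61 (p = 5 + 56 = 61)
R(G) = -739/18 (R(G) = 2*(-1/12*7 - 1*61)/3 = 2*(-7/12 - 61)/3 = (2/3)*(-739/12) = -739/18)
((-111231 - 1*(-128425)) + R(366)) - 169855 = ((-111231 - 1*(-128425)) - 739/18) - 169855 = ((-111231 + 128425) - 739/18) - 169855 = (17194 - 739/18) - 169855 = 308753/18 - 169855 = -2748637/18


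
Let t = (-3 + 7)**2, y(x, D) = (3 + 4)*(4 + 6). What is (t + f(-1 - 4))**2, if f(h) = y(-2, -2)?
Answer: 7396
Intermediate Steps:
y(x, D) = 70 (y(x, D) = 7*10 = 70)
f(h) = 70
t = 16 (t = 4**2 = 16)
(t + f(-1 - 4))**2 = (16 + 70)**2 = 86**2 = 7396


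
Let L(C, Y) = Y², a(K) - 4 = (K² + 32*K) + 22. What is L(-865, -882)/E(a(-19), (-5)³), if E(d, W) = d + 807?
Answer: 388962/293 ≈ 1327.5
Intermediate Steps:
a(K) = 26 + K² + 32*K (a(K) = 4 + ((K² + 32*K) + 22) = 4 + (22 + K² + 32*K) = 26 + K² + 32*K)
E(d, W) = 807 + d
L(-865, -882)/E(a(-19), (-5)³) = (-882)²/(807 + (26 + (-19)² + 32*(-19))) = 777924/(807 + (26 + 361 - 608)) = 777924/(807 - 221) = 777924/586 = 777924*(1/586) = 388962/293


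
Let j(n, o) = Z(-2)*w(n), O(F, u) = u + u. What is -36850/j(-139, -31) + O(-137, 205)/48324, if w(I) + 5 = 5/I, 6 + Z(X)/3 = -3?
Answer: -206262523/761103 ≈ -271.00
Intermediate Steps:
Z(X) = -27 (Z(X) = -18 + 3*(-3) = -18 - 9 = -27)
w(I) = -5 + 5/I
O(F, u) = 2*u
j(n, o) = 135 - 135/n (j(n, o) = -27*(-5 + 5/n) = 135 - 135/n)
-36850/j(-139, -31) + O(-137, 205)/48324 = -36850/(135 - 135/(-139)) + (2*205)/48324 = -36850/(135 - 135*(-1/139)) + 410*(1/48324) = -36850/(135 + 135/139) + 205/24162 = -36850/18900/139 + 205/24162 = -36850*139/18900 + 205/24162 = -102443/378 + 205/24162 = -206262523/761103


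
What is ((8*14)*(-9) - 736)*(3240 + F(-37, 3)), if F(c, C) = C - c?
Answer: -5720320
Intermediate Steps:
((8*14)*(-9) - 736)*(3240 + F(-37, 3)) = ((8*14)*(-9) - 736)*(3240 + (3 - 1*(-37))) = (112*(-9) - 736)*(3240 + (3 + 37)) = (-1008 - 736)*(3240 + 40) = -1744*3280 = -5720320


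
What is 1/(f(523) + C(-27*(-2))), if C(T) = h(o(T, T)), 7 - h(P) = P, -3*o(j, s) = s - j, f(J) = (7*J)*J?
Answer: 1/1914710 ≈ 5.2227e-7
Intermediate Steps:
f(J) = 7*J**2
o(j, s) = -s/3 + j/3 (o(j, s) = -(s - j)/3 = -s/3 + j/3)
h(P) = 7 - P
C(T) = 7 (C(T) = 7 - (-T/3 + T/3) = 7 - 1*0 = 7 + 0 = 7)
1/(f(523) + C(-27*(-2))) = 1/(7*523**2 + 7) = 1/(7*273529 + 7) = 1/(1914703 + 7) = 1/1914710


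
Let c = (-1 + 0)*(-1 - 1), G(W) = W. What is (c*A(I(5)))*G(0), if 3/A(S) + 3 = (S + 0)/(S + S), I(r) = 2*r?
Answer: 0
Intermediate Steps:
A(S) = -6/5 (A(S) = 3/(-3 + (S + 0)/(S + S)) = 3/(-3 + S/((2*S))) = 3/(-3 + S*(1/(2*S))) = 3/(-3 + 1/2) = 3/(-5/2) = 3*(-2/5) = -6/5)
c = 2 (c = -1*(-2) = 2)
(c*A(I(5)))*G(0) = (2*(-6/5))*0 = -12/5*0 = 0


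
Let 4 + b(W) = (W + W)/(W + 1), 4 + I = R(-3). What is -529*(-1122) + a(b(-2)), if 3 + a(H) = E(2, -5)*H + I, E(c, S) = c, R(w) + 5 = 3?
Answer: 593529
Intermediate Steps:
R(w) = -2 (R(w) = -5 + 3 = -2)
I = -6 (I = -4 - 2 = -6)
b(W) = -4 + 2*W/(1 + W) (b(W) = -4 + (W + W)/(W + 1) = -4 + (2*W)/(1 + W) = -4 + 2*W/(1 + W))
a(H) = -9 + 2*H (a(H) = -3 + (2*H - 6) = -3 + (-6 + 2*H) = -9 + 2*H)
-529*(-1122) + a(b(-2)) = -529*(-1122) + (-9 + 2*(2*(-2 - 1*(-2))/(1 - 2))) = 593538 + (-9 + 2*(2*(-2 + 2)/(-1))) = 593538 + (-9 + 2*(2*(-1)*0)) = 593538 + (-9 + 2*0) = 593538 + (-9 + 0) = 593538 - 9 = 593529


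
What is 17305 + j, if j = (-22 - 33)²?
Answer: 20330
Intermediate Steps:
j = 3025 (j = (-55)² = 3025)
17305 + j = 17305 + 3025 = 20330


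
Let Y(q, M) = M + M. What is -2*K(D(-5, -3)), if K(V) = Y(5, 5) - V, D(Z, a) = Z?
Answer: -30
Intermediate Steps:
Y(q, M) = 2*M
K(V) = 10 - V (K(V) = 2*5 - V = 10 - V)
-2*K(D(-5, -3)) = -2*(10 - 1*(-5)) = -2*(10 + 5) = -2*15 = -30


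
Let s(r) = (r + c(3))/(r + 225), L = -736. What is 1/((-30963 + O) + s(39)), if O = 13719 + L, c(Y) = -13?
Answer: -132/2373347 ≈ -5.5618e-5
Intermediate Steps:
O = 12983 (O = 13719 - 736 = 12983)
s(r) = (-13 + r)/(225 + r) (s(r) = (r - 13)/(r + 225) = (-13 + r)/(225 + r))
1/((-30963 + O) + s(39)) = 1/((-30963 + 12983) + (-13 + 39)/(225 + 39)) = 1/(-17980 + 26/264) = 1/(-17980 + (1/264)*26) = 1/(-17980 + 13/132) = 1/(-2373347/132) = -132/2373347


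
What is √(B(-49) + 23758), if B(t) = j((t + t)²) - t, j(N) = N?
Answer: √33411 ≈ 182.79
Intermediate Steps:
B(t) = -t + 4*t² (B(t) = (t + t)² - t = (2*t)² - t = 4*t² - t = -t + 4*t²)
√(B(-49) + 23758) = √(-49*(-1 + 4*(-49)) + 23758) = √(-49*(-1 - 196) + 23758) = √(-49*(-197) + 23758) = √(9653 + 23758) = √33411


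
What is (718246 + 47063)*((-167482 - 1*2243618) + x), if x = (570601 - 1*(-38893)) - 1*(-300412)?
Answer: -1148877278946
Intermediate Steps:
x = 909906 (x = (570601 + 38893) + 300412 = 609494 + 300412 = 909906)
(718246 + 47063)*((-167482 - 1*2243618) + x) = (718246 + 47063)*((-167482 - 1*2243618) + 909906) = 765309*((-167482 - 2243618) + 909906) = 765309*(-2411100 + 909906) = 765309*(-1501194) = -1148877278946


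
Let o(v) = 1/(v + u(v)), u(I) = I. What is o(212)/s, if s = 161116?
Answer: 1/68313184 ≈ 1.4638e-8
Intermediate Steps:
o(v) = 1/(2*v) (o(v) = 1/(v + v) = 1/(2*v))
o(212)/s = ((1/2)/212)/161116 = ((1/2)*(1/212))*(1/161116) = (1/424)*(1/161116) = 1/68313184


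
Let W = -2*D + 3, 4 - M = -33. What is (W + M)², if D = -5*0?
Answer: 1600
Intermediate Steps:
D = 0
M = 37 (M = 4 - 1*(-33) = 4 + 33 = 37)
W = 3 (W = -2*0 + 3 = 0 + 3 = 3)
(W + M)² = (3 + 37)² = 40² = 1600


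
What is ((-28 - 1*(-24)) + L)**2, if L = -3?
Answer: 49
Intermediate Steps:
((-28 - 1*(-24)) + L)**2 = ((-28 - 1*(-24)) - 3)**2 = ((-28 + 24) - 3)**2 = (-4 - 3)**2 = (-7)**2 = 49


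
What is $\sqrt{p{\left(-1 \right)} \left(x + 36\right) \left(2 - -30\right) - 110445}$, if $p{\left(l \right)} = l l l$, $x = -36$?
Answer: $i \sqrt{110445} \approx 332.33 i$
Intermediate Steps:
$p{\left(l \right)} = l^{3}$ ($p{\left(l \right)} = l^{2} l = l^{3}$)
$\sqrt{p{\left(-1 \right)} \left(x + 36\right) \left(2 - -30\right) - 110445} = \sqrt{\left(-1\right)^{3} \left(-36 + 36\right) \left(2 - -30\right) - 110445} = \sqrt{\left(-1\right) 0 \left(2 + 30\right) - 110445} = \sqrt{0 \cdot 32 - 110445} = \sqrt{0 - 110445} = \sqrt{-110445} = i \sqrt{110445}$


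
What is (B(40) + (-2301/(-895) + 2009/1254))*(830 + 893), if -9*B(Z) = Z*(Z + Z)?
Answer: -2038483837979/3366990 ≈ -6.0543e+5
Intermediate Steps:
B(Z) = -2*Z²/9 (B(Z) = -Z*(Z + Z)/9 = -Z*2*Z/9 = -2*Z²/9)
(B(40) + (-2301/(-895) + 2009/1254))*(830 + 893) = (-2/9*40² + (-2301/(-895) + 2009/1254))*(830 + 893) = (-2/9*1600 + (-2301*(-1/895) + 2009*(1/1254)))*1723 = (-3200/9 + (2301/895 + 2009/1254))*1723 = (-3200/9 + 4683509/1122330)*1723 = -1183101473/3366990*1723 = -2038483837979/3366990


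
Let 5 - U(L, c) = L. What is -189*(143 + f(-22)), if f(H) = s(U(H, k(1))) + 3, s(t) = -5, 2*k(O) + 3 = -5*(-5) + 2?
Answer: -26649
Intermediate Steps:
k(O) = 12 (k(O) = -3/2 + (-5*(-5) + 2)/2 = -3/2 + (25 + 2)/2 = -3/2 + (1/2)*27 = -3/2 + 27/2 = 12)
U(L, c) = 5 - L
f(H) = -2 (f(H) = -5 + 3 = -2)
-189*(143 + f(-22)) = -189*(143 - 2) = -189*141 = -26649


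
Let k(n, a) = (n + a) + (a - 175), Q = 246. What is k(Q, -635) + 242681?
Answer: 241482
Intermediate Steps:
k(n, a) = -175 + n + 2*a (k(n, a) = (a + n) + (-175 + a) = -175 + n + 2*a)
k(Q, -635) + 242681 = (-175 + 246 + 2*(-635)) + 242681 = (-175 + 246 - 1270) + 242681 = -1199 + 242681 = 241482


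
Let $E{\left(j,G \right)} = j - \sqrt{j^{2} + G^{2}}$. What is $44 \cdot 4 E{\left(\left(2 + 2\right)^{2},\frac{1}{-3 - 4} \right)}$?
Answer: $2816 - \frac{176 \sqrt{12545}}{7} \approx -0.11224$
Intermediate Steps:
$E{\left(j,G \right)} = j - \sqrt{G^{2} + j^{2}}$
$44 \cdot 4 E{\left(\left(2 + 2\right)^{2},\frac{1}{-3 - 4} \right)} = 44 \cdot 4 \left(\left(2 + 2\right)^{2} - \sqrt{\left(\frac{1}{-3 - 4}\right)^{2} + \left(\left(2 + 2\right)^{2}\right)^{2}}\right) = 176 \left(4^{2} - \sqrt{\left(\frac{1}{-7}\right)^{2} + \left(4^{2}\right)^{2}}\right) = 176 \left(16 - \sqrt{\left(- \frac{1}{7}\right)^{2} + 16^{2}}\right) = 176 \left(16 - \sqrt{\frac{1}{49} + 256}\right) = 176 \left(16 - \sqrt{\frac{12545}{49}}\right) = 176 \left(16 - \frac{\sqrt{12545}}{7}\right) = 2816 - \frac{176 \sqrt{12545}}{7}$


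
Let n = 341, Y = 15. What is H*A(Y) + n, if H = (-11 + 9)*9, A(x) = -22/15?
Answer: 1837/5 ≈ 367.40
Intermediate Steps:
A(x) = -22/15 (A(x) = -22*1/15 = -22/15)
H = -18 (H = -2*9 = -18)
H*A(Y) + n = -18*(-22/15) + 341 = 132/5 + 341 = 1837/5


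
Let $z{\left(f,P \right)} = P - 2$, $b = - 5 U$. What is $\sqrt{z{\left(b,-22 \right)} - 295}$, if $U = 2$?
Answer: $i \sqrt{319} \approx 17.861 i$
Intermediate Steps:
$b = -10$ ($b = \left(-5\right) 2 = -10$)
$z{\left(f,P \right)} = -2 + P$
$\sqrt{z{\left(b,-22 \right)} - 295} = \sqrt{\left(-2 - 22\right) - 295} = \sqrt{-24 - 295} = \sqrt{-319} = i \sqrt{319}$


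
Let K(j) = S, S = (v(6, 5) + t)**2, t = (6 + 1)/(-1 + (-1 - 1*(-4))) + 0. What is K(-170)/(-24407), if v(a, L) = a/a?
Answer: -81/97628 ≈ -0.00082968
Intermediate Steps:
t = 7/2 (t = 7/(-1 + (-1 + 4)) + 0 = 7/(-1 + 3) + 0 = 7/2 + 0 = 7/2 ≈ 3.5000)
v(a, L) = 1
S = 81/4 (S = (1 + 7/2)**2 = (9/2)**2 = 81/4 ≈ 20.250)
K(j) = 81/4
K(-170)/(-24407) = (81/4)/(-24407) = (81/4)*(-1/24407) = -81/97628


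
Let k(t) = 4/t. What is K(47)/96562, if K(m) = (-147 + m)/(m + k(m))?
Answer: -2350/106845853 ≈ -2.1994e-5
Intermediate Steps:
K(m) = (-147 + m)/(m + 4/m)
K(47)/96562 = (47*(-147 + 47)/(4 + 47²))/96562 = (47*(-100)/(4 + 2209))*(1/96562) = (47*(-100)/2213)*(1/96562) = (47*(1/2213)*(-100))*(1/96562) = -4700/2213*1/96562 = -2350/106845853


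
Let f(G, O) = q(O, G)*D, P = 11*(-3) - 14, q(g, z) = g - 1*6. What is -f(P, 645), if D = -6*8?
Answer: 30672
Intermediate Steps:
D = -48
q(g, z) = -6 + g (q(g, z) = g - 6 = -6 + g)
P = -47 (P = -33 - 14 = -47)
f(G, O) = 288 - 48*O (f(G, O) = (-6 + O)*(-48) = 288 - 48*O)
-f(P, 645) = -(288 - 48*645) = -(288 - 30960) = -1*(-30672) = 30672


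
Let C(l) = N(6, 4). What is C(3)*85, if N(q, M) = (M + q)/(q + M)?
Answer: 85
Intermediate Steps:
N(q, M) = 1 (N(q, M) = (M + q)/(M + q) = 1)
C(l) = 1
C(3)*85 = 1*85 = 85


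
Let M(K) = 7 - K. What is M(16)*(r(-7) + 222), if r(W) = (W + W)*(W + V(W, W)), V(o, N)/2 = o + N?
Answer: -6408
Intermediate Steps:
V(o, N) = 2*N + 2*o (V(o, N) = 2*(o + N) = 2*(N + o) = 2*N + 2*o)
r(W) = 10*W**2 (r(W) = (W + W)*(W + (2*W + 2*W)) = (2*W)*(W + 4*W) = (2*W)*(5*W) = 10*W**2)
M(16)*(r(-7) + 222) = (7 - 1*16)*(10*(-7)**2 + 222) = (7 - 16)*(10*49 + 222) = -9*(490 + 222) = -9*712 = -6408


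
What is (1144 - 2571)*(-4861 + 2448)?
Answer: 3443351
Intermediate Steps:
(1144 - 2571)*(-4861 + 2448) = -1427*(-2413) = 3443351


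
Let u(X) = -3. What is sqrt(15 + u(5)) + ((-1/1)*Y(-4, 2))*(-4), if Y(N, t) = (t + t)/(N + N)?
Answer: -2 + 2*sqrt(3) ≈ 1.4641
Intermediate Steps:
Y(N, t) = t/N (Y(N, t) = (2*t)/((2*N)) = (2*t)*(1/(2*N)) = t/N)
sqrt(15 + u(5)) + ((-1/1)*Y(-4, 2))*(-4) = sqrt(15 - 3) + ((-1/1)*(2/(-4)))*(-4) = sqrt(12) + ((-1*1)*(2*(-1/4)))*(-4) = 2*sqrt(3) - 1*(-1/2)*(-4) = 2*sqrt(3) + (1/2)*(-4) = 2*sqrt(3) - 2 = -2 + 2*sqrt(3)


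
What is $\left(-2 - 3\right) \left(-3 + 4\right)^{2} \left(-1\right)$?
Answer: $5$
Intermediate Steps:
$\left(-2 - 3\right) \left(-3 + 4\right)^{2} \left(-1\right) = \left(-2 + \left(-3 + 0\right)\right) 1^{2} \left(-1\right) = \left(-2 - 3\right) 1 \left(-1\right) = \left(-5\right) 1 \left(-1\right) = \left(-5\right) \left(-1\right) = 5$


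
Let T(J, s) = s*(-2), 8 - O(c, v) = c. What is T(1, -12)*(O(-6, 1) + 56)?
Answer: 1680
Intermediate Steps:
O(c, v) = 8 - c
T(J, s) = -2*s
T(1, -12)*(O(-6, 1) + 56) = (-2*(-12))*((8 - 1*(-6)) + 56) = 24*((8 + 6) + 56) = 24*(14 + 56) = 24*70 = 1680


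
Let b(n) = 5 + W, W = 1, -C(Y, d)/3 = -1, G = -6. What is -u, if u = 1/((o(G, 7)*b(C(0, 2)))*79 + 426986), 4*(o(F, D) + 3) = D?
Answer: -2/852787 ≈ -2.3453e-6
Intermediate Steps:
C(Y, d) = 3 (C(Y, d) = -3*(-1) = 3)
o(F, D) = -3 + D/4
b(n) = 6 (b(n) = 5 + 1 = 6)
u = 2/852787 (u = 1/(((-3 + (¼)*7)*6)*79 + 426986) = 1/(((-3 + 7/4)*6)*79 + 426986) = 1/(-5/4*6*79 + 426986) = 1/(-15/2*79 + 426986) = 1/(-1185/2 + 426986) = 1/(852787/2) = 2/852787 ≈ 2.3453e-6)
-u = -1*2/852787 = -2/852787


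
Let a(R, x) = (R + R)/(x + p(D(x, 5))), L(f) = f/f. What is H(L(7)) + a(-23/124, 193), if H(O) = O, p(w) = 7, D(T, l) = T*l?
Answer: 12377/12400 ≈ 0.99815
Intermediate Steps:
L(f) = 1
a(R, x) = 2*R/(7 + x) (a(R, x) = (R + R)/(x + 7) = (2*R)/(7 + x) = 2*R/(7 + x))
H(L(7)) + a(-23/124, 193) = 1 + 2*(-23/124)/(7 + 193) = 1 + 2*(-23*1/124)/200 = 1 + 2*(-23/124)*(1/200) = 1 - 23/12400 = 12377/12400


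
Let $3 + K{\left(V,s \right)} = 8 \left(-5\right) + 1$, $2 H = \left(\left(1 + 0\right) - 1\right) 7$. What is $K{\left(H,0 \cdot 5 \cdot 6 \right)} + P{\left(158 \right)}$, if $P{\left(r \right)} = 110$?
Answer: $68$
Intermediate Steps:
$H = 0$ ($H = \frac{\left(\left(1 + 0\right) - 1\right) 7}{2} = \frac{\left(1 - 1\right) 7}{2} = \frac{0 \cdot 7}{2} = \frac{1}{2} \cdot 0 = 0$)
$K{\left(V,s \right)} = -42$ ($K{\left(V,s \right)} = -3 + \left(8 \left(-5\right) + 1\right) = -3 + \left(-40 + 1\right) = -3 - 39 = -42$)
$K{\left(H,0 \cdot 5 \cdot 6 \right)} + P{\left(158 \right)} = -42 + 110 = 68$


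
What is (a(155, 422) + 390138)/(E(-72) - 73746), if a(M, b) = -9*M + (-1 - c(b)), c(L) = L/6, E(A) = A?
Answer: -1166015/221454 ≈ -5.2653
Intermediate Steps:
c(L) = L/6 (c(L) = L*(1/6) = L/6)
a(M, b) = -1 - 9*M - b/6 (a(M, b) = -9*M + (-1 - b/6) = -1 - 9*M - b/6)
(a(155, 422) + 390138)/(E(-72) - 73746) = ((-1 - 9*155 - 1/6*422) + 390138)/(-72 - 73746) = ((-1 - 1395 - 211/3) + 390138)/(-73818) = (-4399/3 + 390138)*(-1/73818) = (1166015/3)*(-1/73818) = -1166015/221454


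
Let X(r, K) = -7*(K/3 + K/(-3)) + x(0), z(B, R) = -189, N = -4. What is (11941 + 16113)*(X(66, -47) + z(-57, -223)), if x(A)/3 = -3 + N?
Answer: -5891340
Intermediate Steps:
x(A) = -21 (x(A) = 3*(-3 - 4) = 3*(-7) = -21)
X(r, K) = -21 (X(r, K) = -7*(K/3 + K/(-3)) - 21 = -7*(K*(⅓) + K*(-⅓)) - 21 = -7*(K/3 - K/3) - 21 = -7*0 - 21 = 0 - 21 = -21)
(11941 + 16113)*(X(66, -47) + z(-57, -223)) = (11941 + 16113)*(-21 - 189) = 28054*(-210) = -5891340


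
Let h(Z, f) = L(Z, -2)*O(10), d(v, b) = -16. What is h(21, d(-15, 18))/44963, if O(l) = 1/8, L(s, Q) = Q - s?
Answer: -23/359704 ≈ -6.3941e-5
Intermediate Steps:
O(l) = ⅛
h(Z, f) = -¼ - Z/8 (h(Z, f) = (-2 - Z)*(⅛) = -¼ - Z/8)
h(21, d(-15, 18))/44963 = (-¼ - ⅛*21)/44963 = (-¼ - 21/8)*(1/44963) = -23/8*1/44963 = -23/359704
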